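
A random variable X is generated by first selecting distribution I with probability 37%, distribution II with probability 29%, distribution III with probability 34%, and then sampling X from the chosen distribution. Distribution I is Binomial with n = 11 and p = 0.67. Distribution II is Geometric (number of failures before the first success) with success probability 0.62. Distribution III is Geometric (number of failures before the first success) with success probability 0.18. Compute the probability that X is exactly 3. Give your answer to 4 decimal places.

Conditional on each component, P(X = 3): I: 0.00697943; II: 0.0340206; III: 0.0992462.
By total probability, P(X = 3) = 0.37·0.00697943 + 0.29·0.0340206 + 0.34·0.0992462 = 0.0461921.

0.0462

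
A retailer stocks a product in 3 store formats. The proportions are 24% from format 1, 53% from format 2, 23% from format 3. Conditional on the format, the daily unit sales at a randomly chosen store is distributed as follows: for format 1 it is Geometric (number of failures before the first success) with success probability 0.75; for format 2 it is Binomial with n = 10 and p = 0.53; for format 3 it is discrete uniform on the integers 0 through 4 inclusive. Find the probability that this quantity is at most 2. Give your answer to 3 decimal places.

0.394

Conditional on each format, P(X ≤ 2): 1: 0.984375; 2: 0.036556; 3: 0.6.
By total probability, P(X ≤ 2) = 0.24·0.984375 + 0.53·0.036556 + 0.23·0.6 = 0.393625.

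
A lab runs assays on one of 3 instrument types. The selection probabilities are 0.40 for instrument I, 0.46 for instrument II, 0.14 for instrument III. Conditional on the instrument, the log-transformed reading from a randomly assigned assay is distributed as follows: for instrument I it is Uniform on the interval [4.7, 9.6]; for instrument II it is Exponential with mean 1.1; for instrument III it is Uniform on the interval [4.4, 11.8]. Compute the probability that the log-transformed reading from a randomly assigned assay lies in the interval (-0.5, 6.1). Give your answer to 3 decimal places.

0.605

Conditional on each instrument, P(-0.5 < X < 6.1): I: 0.285714; II: 0.996095; III: 0.22973.
By total probability, P(-0.5 < X < 6.1) = 0.4·0.285714 + 0.46·0.996095 + 0.14·0.22973 = 0.604651.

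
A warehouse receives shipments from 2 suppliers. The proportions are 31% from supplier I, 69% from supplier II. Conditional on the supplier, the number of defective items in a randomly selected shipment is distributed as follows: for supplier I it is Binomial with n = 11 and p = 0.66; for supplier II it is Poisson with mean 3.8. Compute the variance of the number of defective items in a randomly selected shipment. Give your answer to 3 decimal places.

Per component, I: μ=7.26, E[X²]=55.176; II: μ=3.8, E[X²]=18.24.
E[X] = 0.31·7.26 + 0.69·3.8 = 4.8726.
E[X²] = 0.31·55.176 + 0.69·18.24 = 29.6902.
Var(X) = E[X²] − (E[X])² = 29.6902 − 23.7422 = 5.94793.

5.948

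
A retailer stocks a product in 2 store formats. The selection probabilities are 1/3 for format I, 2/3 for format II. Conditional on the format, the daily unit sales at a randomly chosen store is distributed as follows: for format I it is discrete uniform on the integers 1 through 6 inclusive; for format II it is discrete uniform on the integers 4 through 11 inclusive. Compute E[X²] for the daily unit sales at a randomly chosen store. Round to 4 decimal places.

46.0556

For each component E[X²] = Var + (mean)², giving I: 15.1667; II: 61.5.
Overall E[X²] = 0.333333·15.1667 + 0.666667·61.5 = 46.0556.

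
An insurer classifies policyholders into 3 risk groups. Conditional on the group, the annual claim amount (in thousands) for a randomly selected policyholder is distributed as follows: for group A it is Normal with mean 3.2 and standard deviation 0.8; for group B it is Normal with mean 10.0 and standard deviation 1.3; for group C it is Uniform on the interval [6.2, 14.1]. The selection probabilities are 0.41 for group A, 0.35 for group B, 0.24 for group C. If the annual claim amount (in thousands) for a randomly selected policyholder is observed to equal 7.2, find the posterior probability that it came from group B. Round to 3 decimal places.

Likelihoods f(7.2 | ·): A: 1.8584e-06; B: 0.0301723; C: 0.126582.
Posterior ∝ prior × likelihood. Numerator for B: 0.35·0.0301723 = 0.0105603.
Normalizing constant: 0.41·1.8584e-06 + 0.35·0.0301723 + 0.24·0.126582 = 0.0409408.
P(B | observation) = 0.0105603 / 0.0409408 = 0.257941.

0.258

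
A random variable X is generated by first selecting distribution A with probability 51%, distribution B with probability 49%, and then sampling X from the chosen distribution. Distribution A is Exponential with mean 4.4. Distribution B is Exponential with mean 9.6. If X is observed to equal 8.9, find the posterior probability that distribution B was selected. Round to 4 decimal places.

Likelihoods f(8.9 | ·): A: 0.0300669; B: 0.0412194.
Posterior ∝ prior × likelihood. Numerator for B: 0.49·0.0412194 = 0.0201975.
Normalizing constant: 0.51·0.0300669 + 0.49·0.0412194 = 0.0355316.
P(B | observation) = 0.0201975 / 0.0355316 = 0.568438.

0.5684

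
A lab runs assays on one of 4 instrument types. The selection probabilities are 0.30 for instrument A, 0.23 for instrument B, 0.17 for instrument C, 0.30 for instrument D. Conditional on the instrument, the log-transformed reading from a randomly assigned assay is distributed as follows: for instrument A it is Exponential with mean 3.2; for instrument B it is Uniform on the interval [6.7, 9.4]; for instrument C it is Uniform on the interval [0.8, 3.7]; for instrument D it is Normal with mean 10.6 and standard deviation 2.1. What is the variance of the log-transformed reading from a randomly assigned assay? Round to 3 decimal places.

Per component, A: μ=3.2, E[X²]=20.48; B: μ=8.05, E[X²]=65.41; C: μ=2.25, E[X²]=5.76333; D: μ=10.6, E[X²]=116.77.
E[X] = 0.3·3.2 + 0.23·8.05 + 0.17·2.25 + 0.3·10.6 = 6.374.
E[X²] = 0.3·20.48 + 0.23·65.41 + 0.17·5.76333 + 0.3·116.77 = 57.1991.
Var(X) = E[X²] − (E[X])² = 57.1991 − 40.6279 = 16.5712.

16.571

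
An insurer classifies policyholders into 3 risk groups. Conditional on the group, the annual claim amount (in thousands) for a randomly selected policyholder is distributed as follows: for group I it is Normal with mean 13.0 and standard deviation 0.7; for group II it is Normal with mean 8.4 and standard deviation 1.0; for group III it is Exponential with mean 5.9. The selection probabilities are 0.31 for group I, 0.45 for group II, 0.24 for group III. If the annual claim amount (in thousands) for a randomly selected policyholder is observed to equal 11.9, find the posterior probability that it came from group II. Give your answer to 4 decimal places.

Likelihoods f(11.9 | ·): I: 0.165803; II: 0.000872683; III: 0.0225527.
Posterior ∝ prior × likelihood. Numerator for II: 0.45·0.000872683 = 0.000392707.
Normalizing constant: 0.31·0.165803 + 0.45·0.000872683 + 0.24·0.0225527 = 0.0572041.
P(II | observation) = 0.000392707 / 0.0572041 = 0.00686501.

0.0069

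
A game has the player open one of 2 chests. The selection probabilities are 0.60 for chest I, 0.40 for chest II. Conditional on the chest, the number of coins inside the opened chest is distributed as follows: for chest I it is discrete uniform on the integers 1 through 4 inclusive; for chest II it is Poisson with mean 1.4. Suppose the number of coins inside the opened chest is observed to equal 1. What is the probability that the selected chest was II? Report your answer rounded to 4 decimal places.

Likelihoods P(X=1 | ·): I: 0.25; II: 0.345236.
Posterior ∝ prior × likelihood. Numerator for II: 0.4·0.345236 = 0.138094.
Normalizing constant: 0.6·0.25 + 0.4·0.345236 = 0.288094.
P(II | observation) = 0.138094 / 0.288094 = 0.479337.

0.4793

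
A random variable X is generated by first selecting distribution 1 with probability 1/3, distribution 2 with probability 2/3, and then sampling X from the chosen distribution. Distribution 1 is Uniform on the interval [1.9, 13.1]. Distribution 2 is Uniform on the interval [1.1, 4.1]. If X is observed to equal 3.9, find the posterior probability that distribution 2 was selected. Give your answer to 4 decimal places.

Likelihoods f(3.9 | ·): 1: 0.0892857; 2: 0.333333.
Posterior ∝ prior × likelihood. Numerator for 2: 0.666667·0.333333 = 0.222222.
Normalizing constant: 0.333333·0.0892857 + 0.666667·0.333333 = 0.251984.
P(2 | observation) = 0.222222 / 0.251984 = 0.88189.

0.8819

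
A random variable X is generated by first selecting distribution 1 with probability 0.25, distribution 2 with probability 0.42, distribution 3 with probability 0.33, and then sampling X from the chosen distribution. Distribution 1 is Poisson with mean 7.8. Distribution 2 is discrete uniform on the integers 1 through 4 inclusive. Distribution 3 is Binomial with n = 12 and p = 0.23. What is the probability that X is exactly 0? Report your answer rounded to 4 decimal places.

0.0144

Conditional on each component, P(X = 0): 1: 0.000409735; 2: 0; 3: 0.0434399.
By total probability, P(X = 0) = 0.25·0.000409735 + 0.42·0 + 0.33·0.0434399 = 0.0144376.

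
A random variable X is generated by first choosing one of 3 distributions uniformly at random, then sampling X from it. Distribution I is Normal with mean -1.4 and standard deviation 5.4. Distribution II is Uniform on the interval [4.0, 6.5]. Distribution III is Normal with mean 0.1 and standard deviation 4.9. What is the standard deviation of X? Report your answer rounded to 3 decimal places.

5.100

Per component, I: μ=-1.4, E[X²]=31.12; II: μ=5.25, E[X²]=28.0833; III: μ=0.1, E[X²]=24.02.
E[X] = 0.333333·-1.4 + 0.333333·5.25 + 0.333333·0.1 = 1.31667.
E[X²] = 0.333333·31.12 + 0.333333·28.0833 + 0.333333·24.02 = 27.7411.
Var(X) = E[X²] − (E[X])² = 27.7411 − 1.73361 = 26.0075.
SD(X) = √26.0075 = 5.09975.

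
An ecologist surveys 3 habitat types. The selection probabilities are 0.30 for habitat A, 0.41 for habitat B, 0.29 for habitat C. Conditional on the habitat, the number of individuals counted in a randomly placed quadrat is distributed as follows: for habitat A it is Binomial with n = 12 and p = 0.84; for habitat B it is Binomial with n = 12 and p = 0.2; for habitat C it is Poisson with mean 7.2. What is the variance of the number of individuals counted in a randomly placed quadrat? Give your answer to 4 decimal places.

Per component, A: μ=10.08, E[X²]=103.219; B: μ=2.4, E[X²]=7.68; C: μ=7.2, E[X²]=59.04.
E[X] = 0.3·10.08 + 0.41·2.4 + 0.29·7.2 = 6.096.
E[X²] = 0.3·103.219 + 0.41·7.68 + 0.29·59.04 = 51.2362.
Var(X) = E[X²] − (E[X])² = 51.2362 − 37.1612 = 14.0749.

14.0749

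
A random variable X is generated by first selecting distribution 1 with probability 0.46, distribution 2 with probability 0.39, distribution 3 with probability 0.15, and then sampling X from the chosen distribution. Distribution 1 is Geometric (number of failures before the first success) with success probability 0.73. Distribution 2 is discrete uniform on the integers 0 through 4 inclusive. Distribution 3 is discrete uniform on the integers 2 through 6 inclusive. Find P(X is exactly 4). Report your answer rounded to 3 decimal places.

0.110

Conditional on each component, P(X = 4): 1: 0.00387952; 2: 0.2; 3: 0.2.
By total probability, P(X = 4) = 0.46·0.00387952 + 0.39·0.2 + 0.15·0.2 = 0.109785.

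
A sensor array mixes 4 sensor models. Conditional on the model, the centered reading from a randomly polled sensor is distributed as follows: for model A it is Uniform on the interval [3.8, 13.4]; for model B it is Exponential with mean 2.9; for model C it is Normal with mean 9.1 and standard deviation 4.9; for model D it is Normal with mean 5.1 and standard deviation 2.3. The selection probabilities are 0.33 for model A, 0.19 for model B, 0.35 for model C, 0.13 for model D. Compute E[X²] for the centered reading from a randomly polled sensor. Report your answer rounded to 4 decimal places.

For each component E[X²] = Var + (mean)², giving A: 81.64; B: 16.82; C: 106.82; D: 31.3.
Overall E[X²] = 0.33·81.64 + 0.19·16.82 + 0.35·106.82 + 0.13·31.3 = 71.593.

71.5930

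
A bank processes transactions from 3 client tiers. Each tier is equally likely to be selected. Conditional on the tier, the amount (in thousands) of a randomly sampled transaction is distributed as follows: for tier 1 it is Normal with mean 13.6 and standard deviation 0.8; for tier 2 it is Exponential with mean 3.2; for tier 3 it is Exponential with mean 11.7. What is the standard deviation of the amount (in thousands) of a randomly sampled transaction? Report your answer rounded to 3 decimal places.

8.349

Per component, 1: μ=13.6, E[X²]=185.6; 2: μ=3.2, E[X²]=20.48; 3: μ=11.7, E[X²]=273.78.
E[X] = 0.333333·13.6 + 0.333333·3.2 + 0.333333·11.7 = 9.5.
E[X²] = 0.333333·185.6 + 0.333333·20.48 + 0.333333·273.78 = 159.953.
Var(X) = E[X²] − (E[X])² = 159.953 − 90.25 = 69.7033.
SD(X) = √69.7033 = 8.34885.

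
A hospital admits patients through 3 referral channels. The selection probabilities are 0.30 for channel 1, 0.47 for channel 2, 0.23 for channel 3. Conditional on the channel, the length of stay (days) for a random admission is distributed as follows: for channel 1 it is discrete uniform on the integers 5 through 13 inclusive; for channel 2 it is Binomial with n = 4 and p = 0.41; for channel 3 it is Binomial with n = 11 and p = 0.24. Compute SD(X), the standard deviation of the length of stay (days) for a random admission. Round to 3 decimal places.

3.668

Per component, 1: μ=9, E[X²]=87.6667; 2: μ=1.64, E[X²]=3.6572; 3: μ=2.64, E[X²]=8.976.
E[X] = 0.3·9 + 0.47·1.64 + 0.23·2.64 = 4.078.
E[X²] = 0.3·87.6667 + 0.47·3.6572 + 0.23·8.976 = 30.0834.
Var(X) = E[X²] − (E[X])² = 30.0834 − 16.6301 = 13.4533.
SD(X) = √13.4533 = 3.66787.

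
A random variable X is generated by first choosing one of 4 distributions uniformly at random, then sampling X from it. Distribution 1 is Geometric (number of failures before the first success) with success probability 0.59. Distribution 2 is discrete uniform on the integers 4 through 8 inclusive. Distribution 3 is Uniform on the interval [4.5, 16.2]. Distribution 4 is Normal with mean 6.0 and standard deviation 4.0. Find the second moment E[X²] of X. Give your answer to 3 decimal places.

52.548

For each component E[X²] = Var + (mean)², giving 1: 1.66073; 2: 38; 3: 118.53; 4: 52.
Overall E[X²] = 0.25·1.66073 + 0.25·38 + 0.25·118.53 + 0.25·52 = 52.5477.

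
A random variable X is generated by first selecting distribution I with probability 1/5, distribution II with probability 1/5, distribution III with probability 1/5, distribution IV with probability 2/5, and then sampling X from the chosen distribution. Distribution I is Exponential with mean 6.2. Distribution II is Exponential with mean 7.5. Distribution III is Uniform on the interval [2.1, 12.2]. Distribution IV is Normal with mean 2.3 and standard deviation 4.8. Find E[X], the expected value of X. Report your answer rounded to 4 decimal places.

Component means — I: 6.2; II: 7.5; III: 7.15; IV: 2.3.
E[X] = 0.2·6.2 + 0.2·7.5 + 0.2·7.15 + 0.4·2.3 = 5.09.

5.0900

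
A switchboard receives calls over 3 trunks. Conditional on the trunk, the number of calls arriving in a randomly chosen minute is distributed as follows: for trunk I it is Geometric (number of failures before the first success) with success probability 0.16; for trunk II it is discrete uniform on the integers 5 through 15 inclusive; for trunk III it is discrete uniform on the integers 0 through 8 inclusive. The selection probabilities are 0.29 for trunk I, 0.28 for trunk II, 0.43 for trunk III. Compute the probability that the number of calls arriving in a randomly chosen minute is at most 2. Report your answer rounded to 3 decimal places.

0.261

Conditional on each trunk, P(X ≤ 2): I: 0.407296; II: 0; III: 0.333333.
By total probability, P(X ≤ 2) = 0.29·0.407296 + 0.28·0 + 0.43·0.333333 = 0.261449.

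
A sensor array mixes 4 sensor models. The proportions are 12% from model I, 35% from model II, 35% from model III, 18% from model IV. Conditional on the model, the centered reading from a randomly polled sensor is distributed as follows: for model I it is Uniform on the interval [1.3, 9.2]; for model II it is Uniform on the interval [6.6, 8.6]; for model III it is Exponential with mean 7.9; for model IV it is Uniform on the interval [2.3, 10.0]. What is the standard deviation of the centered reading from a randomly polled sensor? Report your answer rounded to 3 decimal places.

4.935

Per component, I: μ=5.25, E[X²]=32.7633; II: μ=7.6, E[X²]=58.0933; III: μ=7.9, E[X²]=124.82; IV: μ=6.15, E[X²]=42.7633.
E[X] = 0.12·5.25 + 0.35·7.6 + 0.35·7.9 + 0.18·6.15 = 7.162.
E[X²] = 0.12·32.7633 + 0.35·58.0933 + 0.35·124.82 + 0.18·42.7633 = 75.6487.
Var(X) = E[X²] − (E[X])² = 75.6487 − 51.2942 = 24.3544.
SD(X) = √24.3544 = 4.93502.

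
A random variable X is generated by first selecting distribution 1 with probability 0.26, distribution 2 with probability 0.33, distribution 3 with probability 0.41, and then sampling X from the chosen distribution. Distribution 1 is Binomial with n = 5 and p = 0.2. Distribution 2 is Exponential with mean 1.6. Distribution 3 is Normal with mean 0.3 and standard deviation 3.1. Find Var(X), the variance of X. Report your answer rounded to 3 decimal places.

5.305

Per component, 1: μ=1, E[X²]=1.8; 2: μ=1.6, E[X²]=5.12; 3: μ=0.3, E[X²]=9.7.
E[X] = 0.26·1 + 0.33·1.6 + 0.41·0.3 = 0.911.
E[X²] = 0.26·1.8 + 0.33·5.12 + 0.41·9.7 = 6.1346.
Var(X) = E[X²] − (E[X])² = 6.1346 − 0.829921 = 5.30468.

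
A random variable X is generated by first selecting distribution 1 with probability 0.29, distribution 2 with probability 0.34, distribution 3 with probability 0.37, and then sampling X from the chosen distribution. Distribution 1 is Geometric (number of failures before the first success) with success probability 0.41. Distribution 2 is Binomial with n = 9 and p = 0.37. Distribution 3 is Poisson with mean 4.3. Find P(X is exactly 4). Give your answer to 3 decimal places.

0.166

Conditional on each component, P(X = 4): 1: 0.0496812; 2: 0.234358; 3: 0.193284.
By total probability, P(X = 4) = 0.29·0.0496812 + 0.34·0.234358 + 0.37·0.193284 = 0.165604.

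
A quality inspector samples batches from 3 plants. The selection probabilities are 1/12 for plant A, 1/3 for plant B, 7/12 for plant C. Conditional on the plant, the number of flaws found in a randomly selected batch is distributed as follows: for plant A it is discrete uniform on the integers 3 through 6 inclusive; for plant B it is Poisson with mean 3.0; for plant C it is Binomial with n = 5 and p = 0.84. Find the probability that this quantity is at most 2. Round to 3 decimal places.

Conditional on each plant, P(X ≤ 2): A: 0; B: 0.42319; C: 0.0317587.
By total probability, P(X ≤ 2) = 0.0833333·0 + 0.333333·0.42319 + 0.583333·0.0317587 = 0.159589.

0.160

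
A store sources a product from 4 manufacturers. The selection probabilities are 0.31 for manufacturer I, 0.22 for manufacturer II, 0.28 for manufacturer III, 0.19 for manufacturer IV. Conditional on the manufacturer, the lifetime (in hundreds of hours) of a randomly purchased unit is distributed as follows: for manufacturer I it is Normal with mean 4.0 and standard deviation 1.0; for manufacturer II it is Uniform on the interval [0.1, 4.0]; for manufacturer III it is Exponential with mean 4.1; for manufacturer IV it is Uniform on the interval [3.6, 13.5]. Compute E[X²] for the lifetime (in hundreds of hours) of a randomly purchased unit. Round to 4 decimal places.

31.3283

For each component E[X²] = Var + (mean)², giving I: 17; II: 5.47; III: 33.62; IV: 81.27.
Overall E[X²] = 0.31·17 + 0.22·5.47 + 0.28·33.62 + 0.19·81.27 = 31.3283.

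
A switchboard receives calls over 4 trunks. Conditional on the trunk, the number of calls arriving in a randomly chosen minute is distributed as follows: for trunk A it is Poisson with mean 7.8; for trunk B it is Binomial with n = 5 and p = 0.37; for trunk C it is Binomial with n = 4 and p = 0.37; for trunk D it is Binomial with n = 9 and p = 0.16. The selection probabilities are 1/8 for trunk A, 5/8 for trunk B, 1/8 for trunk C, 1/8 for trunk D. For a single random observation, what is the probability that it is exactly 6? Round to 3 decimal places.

0.016

Conditional on each trunk, P(X = 6): A: 0.128156; B: 0; C: 0; D: 0.00083529.
By total probability, P(X = 6) = 0.125·0.128156 + 0.625·0 + 0.125·0 + 0.125·0.00083529 = 0.0161239.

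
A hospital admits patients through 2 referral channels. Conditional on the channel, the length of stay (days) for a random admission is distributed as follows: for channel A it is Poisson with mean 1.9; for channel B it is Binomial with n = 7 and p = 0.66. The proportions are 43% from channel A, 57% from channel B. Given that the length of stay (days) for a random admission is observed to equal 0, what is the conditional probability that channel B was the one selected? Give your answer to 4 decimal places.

Likelihoods P(X=0 | ·): A: 0.149569; B: 0.000525234.
Posterior ∝ prior × likelihood. Numerator for B: 0.57·0.000525234 = 0.000299383.
Normalizing constant: 0.43·0.149569 + 0.57·0.000525234 = 0.0646139.
P(B | observation) = 0.000299383 / 0.0646139 = 0.00463342.

0.0046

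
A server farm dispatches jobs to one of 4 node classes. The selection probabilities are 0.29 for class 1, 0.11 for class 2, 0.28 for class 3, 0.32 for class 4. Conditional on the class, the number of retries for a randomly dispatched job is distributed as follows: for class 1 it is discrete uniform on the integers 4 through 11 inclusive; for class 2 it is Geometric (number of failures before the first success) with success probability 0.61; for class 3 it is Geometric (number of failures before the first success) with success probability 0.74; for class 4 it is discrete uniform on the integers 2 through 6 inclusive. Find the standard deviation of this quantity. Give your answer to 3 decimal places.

Per component, 1: μ=7.5, E[X²]=61.5; 2: μ=0.639344, E[X²]=1.45687; 3: μ=0.351351, E[X²]=0.598247; 4: μ=4, E[X²]=18.
E[X] = 0.29·7.5 + 0.11·0.639344 + 0.28·0.351351 + 0.32·4 = 3.62371.
E[X²] = 0.29·61.5 + 0.11·1.45687 + 0.28·0.598247 + 0.32·18 = 23.9228.
Var(X) = E[X²] − (E[X])² = 23.9228 − 13.1312 = 10.7915.
SD(X) = √10.7915 = 3.28504.

3.285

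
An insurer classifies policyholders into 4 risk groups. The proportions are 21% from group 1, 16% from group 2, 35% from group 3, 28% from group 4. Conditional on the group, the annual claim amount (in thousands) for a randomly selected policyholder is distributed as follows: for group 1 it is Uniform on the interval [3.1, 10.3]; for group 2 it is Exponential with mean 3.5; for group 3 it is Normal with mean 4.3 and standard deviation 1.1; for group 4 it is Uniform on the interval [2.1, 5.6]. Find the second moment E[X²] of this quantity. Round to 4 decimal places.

For each component E[X²] = Var + (mean)², giving 1: 49.21; 2: 24.5; 3: 19.7; 4: 15.8433.
Overall E[X²] = 0.21·49.21 + 0.16·24.5 + 0.35·19.7 + 0.28·15.8433 = 25.5852.

25.5852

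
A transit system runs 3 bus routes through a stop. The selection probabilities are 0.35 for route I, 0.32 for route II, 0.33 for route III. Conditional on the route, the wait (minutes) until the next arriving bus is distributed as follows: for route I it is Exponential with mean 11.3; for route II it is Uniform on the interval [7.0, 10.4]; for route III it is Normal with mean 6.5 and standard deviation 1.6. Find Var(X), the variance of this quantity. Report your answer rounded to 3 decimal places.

49.774

Per component, I: μ=11.3, E[X²]=255.38; II: μ=8.7, E[X²]=76.6533; III: μ=6.5, E[X²]=44.81.
E[X] = 0.35·11.3 + 0.32·8.7 + 0.33·6.5 = 8.884.
E[X²] = 0.35·255.38 + 0.32·76.6533 + 0.33·44.81 = 128.699.
Var(X) = E[X²] − (E[X])² = 128.699 − 78.9255 = 49.7739.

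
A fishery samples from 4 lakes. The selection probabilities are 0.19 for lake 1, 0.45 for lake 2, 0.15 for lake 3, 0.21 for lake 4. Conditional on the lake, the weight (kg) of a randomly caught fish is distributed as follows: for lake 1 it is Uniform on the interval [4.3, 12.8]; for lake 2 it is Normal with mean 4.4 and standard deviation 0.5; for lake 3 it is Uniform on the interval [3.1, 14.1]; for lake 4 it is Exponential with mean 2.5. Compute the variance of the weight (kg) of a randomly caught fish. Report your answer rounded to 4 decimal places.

Per component, 1: μ=8.55, E[X²]=79.1233; 2: μ=4.4, E[X²]=19.61; 3: μ=8.6, E[X²]=84.0433; 4: μ=2.5, E[X²]=12.5.
E[X] = 0.19·8.55 + 0.45·4.4 + 0.15·8.6 + 0.21·2.5 = 5.4195.
E[X²] = 0.19·79.1233 + 0.45·19.61 + 0.15·84.0433 + 0.21·12.5 = 39.0894.
Var(X) = E[X²] − (E[X])² = 39.0894 − 29.371 = 9.71845.

9.7185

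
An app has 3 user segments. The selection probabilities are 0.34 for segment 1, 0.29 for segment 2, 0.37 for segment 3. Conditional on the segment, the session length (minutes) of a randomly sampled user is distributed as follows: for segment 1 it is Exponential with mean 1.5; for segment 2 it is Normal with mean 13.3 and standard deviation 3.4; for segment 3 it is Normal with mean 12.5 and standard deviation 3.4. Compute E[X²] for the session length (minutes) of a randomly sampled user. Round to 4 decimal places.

118.2702

For each component E[X²] = Var + (mean)², giving 1: 4.5; 2: 188.45; 3: 167.81.
Overall E[X²] = 0.34·4.5 + 0.29·188.45 + 0.37·167.81 = 118.27.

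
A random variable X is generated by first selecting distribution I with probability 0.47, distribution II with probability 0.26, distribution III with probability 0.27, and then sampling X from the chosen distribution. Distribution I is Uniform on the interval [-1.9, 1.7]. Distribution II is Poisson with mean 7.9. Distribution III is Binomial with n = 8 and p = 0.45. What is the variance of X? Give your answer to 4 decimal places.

13.9523

Per component, I: μ=-0.1, E[X²]=1.09; II: μ=7.9, E[X²]=70.31; III: μ=3.6, E[X²]=14.94.
E[X] = 0.47·-0.1 + 0.26·7.9 + 0.27·3.6 = 2.979.
E[X²] = 0.47·1.09 + 0.26·70.31 + 0.27·14.94 = 22.8267.
Var(X) = E[X²] − (E[X])² = 22.8267 − 8.87444 = 13.9523.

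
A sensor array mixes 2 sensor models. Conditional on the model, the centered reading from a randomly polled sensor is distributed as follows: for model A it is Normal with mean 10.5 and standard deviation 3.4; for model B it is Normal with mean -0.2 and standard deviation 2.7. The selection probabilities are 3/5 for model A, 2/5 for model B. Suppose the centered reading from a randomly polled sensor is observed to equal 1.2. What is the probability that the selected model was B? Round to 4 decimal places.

Likelihoods f(1.2 | ·): A: 0.00278466; B: 0.129171.
Posterior ∝ prior × likelihood. Numerator for B: 0.4·0.129171 = 0.0516683.
Normalizing constant: 0.6·0.00278466 + 0.4·0.129171 = 0.053339.
P(B | observation) = 0.0516683 / 0.053339 = 0.968676.

0.9687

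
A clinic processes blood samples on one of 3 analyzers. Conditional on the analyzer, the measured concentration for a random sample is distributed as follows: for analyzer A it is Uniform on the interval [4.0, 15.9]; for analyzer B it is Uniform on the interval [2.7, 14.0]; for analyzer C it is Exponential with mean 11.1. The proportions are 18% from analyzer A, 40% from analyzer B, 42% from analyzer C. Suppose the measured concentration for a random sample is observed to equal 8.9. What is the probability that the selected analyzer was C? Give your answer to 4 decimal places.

0.2514

Likelihoods f(8.9 | ·): A: 0.0840336; B: 0.0884956; C: 0.0404072.
Posterior ∝ prior × likelihood. Numerator for C: 0.42·0.0404072 = 0.016971.
Normalizing constant: 0.18·0.0840336 + 0.4·0.0884956 + 0.42·0.0404072 = 0.0674953.
P(C | observation) = 0.016971 / 0.0674953 = 0.25144.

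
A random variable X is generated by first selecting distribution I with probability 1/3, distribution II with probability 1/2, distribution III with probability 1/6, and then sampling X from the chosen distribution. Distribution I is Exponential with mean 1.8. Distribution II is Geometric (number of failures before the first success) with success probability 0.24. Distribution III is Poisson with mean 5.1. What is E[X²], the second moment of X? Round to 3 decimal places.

For each component E[X²] = Var + (mean)², giving I: 6.48; II: 23.2222; III: 31.11.
Overall E[X²] = 0.333333·6.48 + 0.5·23.2222 + 0.166667·31.11 = 18.9561.

18.956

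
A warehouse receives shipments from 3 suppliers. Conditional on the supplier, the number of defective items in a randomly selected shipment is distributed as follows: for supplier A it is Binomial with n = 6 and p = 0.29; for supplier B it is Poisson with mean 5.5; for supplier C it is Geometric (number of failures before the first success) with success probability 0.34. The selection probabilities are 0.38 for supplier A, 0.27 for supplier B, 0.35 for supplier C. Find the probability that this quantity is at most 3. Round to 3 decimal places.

0.694

Conditional on each supplier, P(X ≤ 3): A: 0.937186; B: 0.201699; C: 0.810253.
By total probability, P(X ≤ 3) = 0.38·0.937186 + 0.27·0.201699 + 0.35·0.810253 = 0.694178.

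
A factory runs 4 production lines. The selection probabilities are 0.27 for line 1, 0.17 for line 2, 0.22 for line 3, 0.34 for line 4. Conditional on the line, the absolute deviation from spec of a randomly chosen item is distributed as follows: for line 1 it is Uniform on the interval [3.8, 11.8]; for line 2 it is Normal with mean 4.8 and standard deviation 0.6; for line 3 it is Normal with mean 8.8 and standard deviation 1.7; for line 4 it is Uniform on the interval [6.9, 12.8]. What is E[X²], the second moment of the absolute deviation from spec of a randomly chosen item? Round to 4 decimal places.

For each component E[X²] = Var + (mean)², giving 1: 66.1733; 2: 23.4; 3: 80.33; 4: 99.9233.
Overall E[X²] = 0.27·66.1733 + 0.17·23.4 + 0.22·80.33 + 0.34·99.9233 = 73.4913.

73.4913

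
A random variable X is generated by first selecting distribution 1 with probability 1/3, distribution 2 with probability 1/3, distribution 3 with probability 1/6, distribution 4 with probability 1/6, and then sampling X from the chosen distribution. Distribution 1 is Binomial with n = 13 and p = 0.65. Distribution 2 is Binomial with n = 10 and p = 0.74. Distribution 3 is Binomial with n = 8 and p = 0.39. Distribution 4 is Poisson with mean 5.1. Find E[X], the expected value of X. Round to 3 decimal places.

6.653

Component means — 1: 8.45; 2: 7.4; 3: 3.12; 4: 5.1.
E[X] = 0.333333·8.45 + 0.333333·7.4 + 0.166667·3.12 + 0.166667·5.1 = 6.65333.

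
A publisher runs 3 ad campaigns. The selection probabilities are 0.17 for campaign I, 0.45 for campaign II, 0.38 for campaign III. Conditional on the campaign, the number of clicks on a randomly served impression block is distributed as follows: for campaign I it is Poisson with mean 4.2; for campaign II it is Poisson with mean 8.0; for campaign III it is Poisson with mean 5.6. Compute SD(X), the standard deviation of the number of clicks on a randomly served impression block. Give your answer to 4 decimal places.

2.9425

Per component, I: μ=4.2, E[X²]=21.84; II: μ=8, E[X²]=72; III: μ=5.6, E[X²]=36.96.
E[X] = 0.17·4.2 + 0.45·8 + 0.38·5.6 = 6.442.
E[X²] = 0.17·21.84 + 0.45·72 + 0.38·36.96 = 50.1576.
Var(X) = E[X²] − (E[X])² = 50.1576 − 41.4994 = 8.65824.
SD(X) = √8.65824 = 2.94249.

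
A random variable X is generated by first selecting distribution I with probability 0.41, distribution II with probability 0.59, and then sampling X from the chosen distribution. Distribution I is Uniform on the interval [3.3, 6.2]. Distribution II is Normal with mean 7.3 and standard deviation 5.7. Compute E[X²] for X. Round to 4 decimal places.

For each component E[X²] = Var + (mean)², giving I: 23.2633; II: 85.78.
Overall E[X²] = 0.41·23.2633 + 0.59·85.78 = 60.1482.

60.1482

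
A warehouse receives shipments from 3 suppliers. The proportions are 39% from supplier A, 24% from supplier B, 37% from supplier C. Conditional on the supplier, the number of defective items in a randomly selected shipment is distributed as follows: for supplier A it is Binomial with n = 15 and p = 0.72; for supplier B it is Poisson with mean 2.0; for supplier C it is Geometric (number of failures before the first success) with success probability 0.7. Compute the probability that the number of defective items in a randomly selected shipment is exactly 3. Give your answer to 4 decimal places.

0.0503

Conditional on each supplier, P(X = 3): A: 3.94371e-05; B: 0.180447; C: 0.0189.
By total probability, P(X = 3) = 0.39·3.94371e-05 + 0.24·0.180447 + 0.37·0.0189 = 0.0503157.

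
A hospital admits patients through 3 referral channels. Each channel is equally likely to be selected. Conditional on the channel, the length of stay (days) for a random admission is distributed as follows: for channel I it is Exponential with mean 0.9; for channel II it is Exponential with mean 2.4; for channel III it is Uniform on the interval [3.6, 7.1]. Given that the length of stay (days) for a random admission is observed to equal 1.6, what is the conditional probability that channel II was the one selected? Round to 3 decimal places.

Likelihoods f(1.6 | ·): I: 0.187793; II: 0.213924; III: 0.
Posterior ∝ prior × likelihood. Numerator for II: 0.333333·0.213924 = 0.0713079.
Normalizing constant: 0.333333·0.187793 + 0.333333·0.213924 + 0.333333·0 = 0.133905.
P(II | observation) = 0.0713079 / 0.133905 = 0.532524.

0.533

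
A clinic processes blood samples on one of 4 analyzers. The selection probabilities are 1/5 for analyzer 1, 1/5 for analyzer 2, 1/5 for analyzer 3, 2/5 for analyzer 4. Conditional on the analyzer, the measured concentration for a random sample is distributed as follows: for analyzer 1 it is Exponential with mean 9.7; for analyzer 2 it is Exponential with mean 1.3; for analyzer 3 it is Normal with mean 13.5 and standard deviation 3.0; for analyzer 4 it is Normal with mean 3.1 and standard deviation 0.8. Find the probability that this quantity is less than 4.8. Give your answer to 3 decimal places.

Conditional on each analyzer, P(X < 4.8): 1: 0.390335; 2: 0.975086; 3: 0.00186581; 4: 0.983207.
By total probability, P(X < 4.8) = 0.2·0.390335 + 0.2·0.975086 + 0.2·0.00186581 + 0.4·0.983207 = 0.66674.

0.667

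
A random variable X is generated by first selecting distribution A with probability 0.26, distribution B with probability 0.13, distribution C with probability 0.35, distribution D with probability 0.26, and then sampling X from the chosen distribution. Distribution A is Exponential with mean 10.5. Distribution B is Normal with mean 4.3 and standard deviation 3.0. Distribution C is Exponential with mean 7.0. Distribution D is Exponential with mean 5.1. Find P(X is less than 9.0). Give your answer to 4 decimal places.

0.7408

Conditional on each component, P(X < 9.0): A: 0.575627; B: 0.941404; C: 0.723547; D: 0.828763.
By total probability, P(X < 9.0) = 0.26·0.575627 + 0.13·0.941404 + 0.35·0.723547 + 0.26·0.828763 = 0.740765.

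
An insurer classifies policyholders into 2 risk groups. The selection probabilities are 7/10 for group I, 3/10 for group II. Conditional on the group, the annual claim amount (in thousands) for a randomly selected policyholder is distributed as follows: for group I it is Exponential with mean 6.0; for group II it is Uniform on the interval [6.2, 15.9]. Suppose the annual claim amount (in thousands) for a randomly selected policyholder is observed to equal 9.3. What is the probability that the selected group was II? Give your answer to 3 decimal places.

0.555

Likelihoods f(9.3 | ·): I: 0.0353747; II: 0.103093.
Posterior ∝ prior × likelihood. Numerator for II: 0.3·0.103093 = 0.0309278.
Normalizing constant: 0.7·0.0353747 + 0.3·0.103093 = 0.0556901.
P(II | observation) = 0.0309278 / 0.0556901 = 0.555356.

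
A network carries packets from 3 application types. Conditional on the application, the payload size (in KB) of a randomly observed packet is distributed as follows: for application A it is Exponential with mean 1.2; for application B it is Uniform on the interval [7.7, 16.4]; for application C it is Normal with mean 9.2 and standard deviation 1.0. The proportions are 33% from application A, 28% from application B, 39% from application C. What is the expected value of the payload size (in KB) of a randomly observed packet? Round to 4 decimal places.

7.3580

Component means — A: 1.2; B: 12.05; C: 9.2.
E[X] = 0.33·1.2 + 0.28·12.05 + 0.39·9.2 = 7.358.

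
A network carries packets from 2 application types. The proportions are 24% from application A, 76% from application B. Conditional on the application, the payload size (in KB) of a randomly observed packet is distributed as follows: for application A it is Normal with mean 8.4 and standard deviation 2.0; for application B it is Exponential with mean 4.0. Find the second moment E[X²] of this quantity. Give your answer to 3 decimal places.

For each component E[X²] = Var + (mean)², giving A: 74.56; B: 32.
Overall E[X²] = 0.24·74.56 + 0.76·32 = 42.2144.

42.214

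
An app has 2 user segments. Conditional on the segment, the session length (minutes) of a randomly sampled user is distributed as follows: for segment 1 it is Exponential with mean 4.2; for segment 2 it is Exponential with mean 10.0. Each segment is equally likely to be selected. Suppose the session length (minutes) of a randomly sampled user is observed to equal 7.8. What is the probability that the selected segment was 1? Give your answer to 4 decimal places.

Likelihoods f(7.8 | ·): 1: 0.037171; 2: 0.0458406.
Posterior ∝ prior × likelihood. Numerator for 1: 0.5·0.037171 = 0.0185855.
Normalizing constant: 0.5·0.037171 + 0.5·0.0458406 = 0.0415058.
P(1 | observation) = 0.0185855 / 0.0415058 = 0.447781.

0.4478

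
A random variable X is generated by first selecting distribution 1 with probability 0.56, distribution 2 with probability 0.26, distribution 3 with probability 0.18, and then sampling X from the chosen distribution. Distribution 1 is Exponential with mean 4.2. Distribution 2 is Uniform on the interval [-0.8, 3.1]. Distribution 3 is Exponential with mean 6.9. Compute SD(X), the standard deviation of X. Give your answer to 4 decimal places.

Per component, 1: μ=4.2, E[X²]=35.28; 2: μ=1.15, E[X²]=2.59; 3: μ=6.9, E[X²]=95.22.
E[X] = 0.56·4.2 + 0.26·1.15 + 0.18·6.9 = 3.893.
E[X²] = 0.56·35.28 + 0.26·2.59 + 0.18·95.22 = 37.5698.
Var(X) = E[X²] − (E[X])² = 37.5698 − 15.1554 = 22.4144.
SD(X) = √22.4144 = 4.73438.

4.7344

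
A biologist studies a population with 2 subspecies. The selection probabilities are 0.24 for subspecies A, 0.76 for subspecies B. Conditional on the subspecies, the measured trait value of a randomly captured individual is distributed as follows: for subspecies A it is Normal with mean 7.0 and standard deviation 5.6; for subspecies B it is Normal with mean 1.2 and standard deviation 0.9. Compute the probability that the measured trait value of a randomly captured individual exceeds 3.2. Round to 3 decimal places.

Conditional on each subspecies, P(X > 3.2): A: 0.751295; B: 0.0131341.
By total probability, P(X > 3.2) = 0.24·0.751295 + 0.76·0.0131341 = 0.190293.

0.190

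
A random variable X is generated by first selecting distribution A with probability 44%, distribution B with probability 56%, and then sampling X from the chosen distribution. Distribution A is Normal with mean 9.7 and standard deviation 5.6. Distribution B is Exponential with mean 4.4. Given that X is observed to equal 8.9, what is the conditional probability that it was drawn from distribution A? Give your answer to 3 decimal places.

Likelihoods f(8.9 | ·): A: 0.0705165; B: 0.0300669.
Posterior ∝ prior × likelihood. Numerator for A: 0.44·0.0705165 = 0.0310272.
Normalizing constant: 0.44·0.0705165 + 0.56·0.0300669 = 0.0478647.
P(A | observation) = 0.0310272 / 0.0478647 = 0.648228.

0.648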